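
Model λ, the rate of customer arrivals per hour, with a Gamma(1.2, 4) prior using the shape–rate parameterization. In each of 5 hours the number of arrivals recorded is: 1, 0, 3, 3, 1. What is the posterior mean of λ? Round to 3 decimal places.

Posterior mean ≈ 1.022

The Poisson likelihood adds the total count to the shape and the number of exposure periods to the rate. Here ∑xᵢ = 8 and n = 5, so shape 1.2→9.2 and rate 4→9.
E[λ | data] = 9.2/9 = 1.022.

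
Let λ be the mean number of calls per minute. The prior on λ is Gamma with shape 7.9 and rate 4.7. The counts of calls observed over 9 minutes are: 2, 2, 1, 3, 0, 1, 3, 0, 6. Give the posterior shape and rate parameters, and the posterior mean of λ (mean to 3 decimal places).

Posterior: Gamma(shape=25.9, rate=13.7); mean ≈ 1.891

Total count ∑xᵢ = 18 over n = 9 minutes.
Gamma is conjugate to the Poisson likelihood: posterior is Gamma(shape = 7.9+18 = 25.9, rate = 4.7+9 = 13.7).
E[λ | data] = 25.9/13.7 = 1.891.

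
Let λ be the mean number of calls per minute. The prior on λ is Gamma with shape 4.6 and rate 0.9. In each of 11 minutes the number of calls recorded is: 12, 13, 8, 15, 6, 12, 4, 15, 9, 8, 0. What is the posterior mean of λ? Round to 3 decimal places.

The Poisson likelihood adds the total count to the shape and the number of exposure periods to the rate. Here ∑xᵢ = 102 and n = 11, so shape 4.6→106.6 and rate 0.9→11.9.
Posterior mean = shape/rate = 106.6/11.9 = 8.958.

Posterior mean ≈ 8.958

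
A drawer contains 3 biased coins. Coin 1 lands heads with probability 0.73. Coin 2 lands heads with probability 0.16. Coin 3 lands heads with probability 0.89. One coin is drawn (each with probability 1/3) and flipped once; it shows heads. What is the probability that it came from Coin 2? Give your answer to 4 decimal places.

Tabulate prior·likelihood by source: [1] prior 0.333333, lik 0.73, product 0.2433; [2] prior 0.333333, lik 0.16, product 0.05333; [3] prior 0.333333, lik 0.89, product 0.2967.
Normalizing constant = 0.59333; the posterior for Coin 2 is its product over the sum, 0.05333/0.59333 = 0.0899.

Posterior probability ≈ 0.0899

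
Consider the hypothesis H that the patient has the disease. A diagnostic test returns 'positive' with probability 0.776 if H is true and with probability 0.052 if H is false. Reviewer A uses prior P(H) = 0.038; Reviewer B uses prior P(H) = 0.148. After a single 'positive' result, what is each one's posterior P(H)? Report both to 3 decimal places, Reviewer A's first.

P('+'|H) = 0.776, P('+'|¬H) = 0.052.
Reviewer A: numerator 0.776·0.038 = 0.029488; evidence = 0.029488+0.052·0.962 = 0.079512; posterior = 0.371.
Reviewer B: numerator 0.776·0.148 = 0.11485; evidence = 0.11485+0.052·0.852 = 0.15915; posterior = 0.722.

Reviewer A: 0.371; Reviewer B: 0.722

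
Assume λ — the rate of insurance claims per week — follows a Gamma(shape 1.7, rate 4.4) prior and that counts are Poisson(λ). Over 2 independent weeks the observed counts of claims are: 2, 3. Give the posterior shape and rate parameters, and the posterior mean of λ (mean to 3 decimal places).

Posterior: Gamma(shape=6.7, rate=6.4); mean ≈ 1.047

Total count ∑xᵢ = 5 over n = 2 weeks.
Gamma is conjugate to the Poisson likelihood: posterior is Gamma(shape = 1.7+5 = 6.7, rate = 4.4+2 = 6.4).
Posterior mean = shape/rate = 6.7/6.4 = 1.047.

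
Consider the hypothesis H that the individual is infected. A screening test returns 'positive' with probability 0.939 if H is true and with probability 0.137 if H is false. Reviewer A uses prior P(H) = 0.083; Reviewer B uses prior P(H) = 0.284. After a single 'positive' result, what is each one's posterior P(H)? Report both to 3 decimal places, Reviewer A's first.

Reviewer A: 0.383; Reviewer B: 0.731

P('+'|H) = 0.939, P('+'|¬H) = 0.137.
Reviewer A: numerator 0.939·0.083 = 0.077937; evidence = 0.077937+0.137·0.917 = 0.20357; posterior = 0.383.
Reviewer B: numerator 0.939·0.284 = 0.26668; evidence = 0.26668+0.137·0.716 = 0.36477; posterior = 0.731.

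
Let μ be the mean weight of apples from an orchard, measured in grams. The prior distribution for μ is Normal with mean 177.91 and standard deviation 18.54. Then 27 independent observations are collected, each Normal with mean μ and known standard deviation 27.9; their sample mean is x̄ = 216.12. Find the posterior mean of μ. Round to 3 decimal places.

Prior precision 1/τ₀² = 1/18.54² = 0.00290925; data precision n/σ² = 27/27.9² = 0.0346861.
Posterior precision = 0.00290925 + 0.0346861 = 0.0375953.
Posterior mean = (0.00290925·177.91 + 0.0346861·216.12) / 0.0375953 = 213.163.

Posterior mean ≈ 213.163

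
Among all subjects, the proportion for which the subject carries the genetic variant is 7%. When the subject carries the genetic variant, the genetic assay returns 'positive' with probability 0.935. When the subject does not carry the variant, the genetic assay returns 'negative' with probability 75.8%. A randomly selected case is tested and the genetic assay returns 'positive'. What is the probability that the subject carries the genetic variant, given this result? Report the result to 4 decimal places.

Write H for 'the subject carries the genetic variant'. Prior odds H:¬H = 0.07/0.93 = 0.075269. For the 'positive' outcome, the likelihood ratio is 0.935/0.242 = 3.8636.
Posterior odds = 0.075269 × 3.8636 = 0.29081, so P(H|E) = 0.29081/(1+0.29081) = 0.2253.

P(H | E) ≈ 0.2253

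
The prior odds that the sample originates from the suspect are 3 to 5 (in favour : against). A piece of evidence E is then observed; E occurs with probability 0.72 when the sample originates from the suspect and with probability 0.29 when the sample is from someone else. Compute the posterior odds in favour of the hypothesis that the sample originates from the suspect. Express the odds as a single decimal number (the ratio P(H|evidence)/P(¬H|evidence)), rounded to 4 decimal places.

Prior odds = 3/5 = 0.60000. In log-odds, ln(0.60000) = -0.51083.
Add log likelihood ratio: ln(2.4828) = 0.90937.
Posterior log-odds = 0.39854, so posterior odds = exp(0.39854) = 1.4897.

Posterior odds ≈ 1.4897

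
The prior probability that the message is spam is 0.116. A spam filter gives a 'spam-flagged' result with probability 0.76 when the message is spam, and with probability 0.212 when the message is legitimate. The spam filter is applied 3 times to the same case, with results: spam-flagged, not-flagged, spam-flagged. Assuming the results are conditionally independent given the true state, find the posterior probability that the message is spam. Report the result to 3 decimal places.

Let H be the event that the message is spam; start with P(H) = 0.116. P('spam-flagged'|H) = 0.76, P('spam-flagged'|¬H) = 0.212.
Update on result 1 ('spam-flagged'): P(H) ← 0.76·0.1160 / (0.76·0.1160 + 0.212·0.8840) = 0.088160/0.27557 = 0.3199.
Update on result 2 ('not-flagged'): P(H) ← 0.24·0.3199 / (0.24·0.3199 + 0.788·0.6801) = 0.076781/0.61268 = 0.1253.
Update on result 3 ('spam-flagged'): P(H) ← 0.76·0.1253 / (0.76·0.1253 + 0.212·0.8747) = 0.095243/0.28067 = 0.3393.

Posterior P(H) ≈ 0.339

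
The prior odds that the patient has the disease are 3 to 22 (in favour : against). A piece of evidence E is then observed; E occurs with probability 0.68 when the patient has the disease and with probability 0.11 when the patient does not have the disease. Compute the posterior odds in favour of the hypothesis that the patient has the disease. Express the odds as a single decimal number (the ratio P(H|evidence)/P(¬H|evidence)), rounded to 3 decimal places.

Prior odds = 3/22 = 0.13636.
Likelihood ratio for E = 0.68/0.11 = 6.1818.
Posterior odds = prior odds × LR = 0.84298.

Posterior odds ≈ 0.843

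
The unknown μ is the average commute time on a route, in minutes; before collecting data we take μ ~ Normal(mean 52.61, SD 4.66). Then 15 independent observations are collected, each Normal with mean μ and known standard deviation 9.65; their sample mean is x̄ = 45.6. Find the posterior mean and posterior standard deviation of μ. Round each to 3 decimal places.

With known σ, the Normal prior is conjugate. Weight on the data is w = (n/σ²)/(n/σ² + 1/τ₀²) = 0.161078/(0.161078+0.0460498) = 0.77767.
Posterior mean = w·x̄ + (1−w)·μ₀ = 0.77767·45.6 + 0.22233·52.61 = 47.159. Posterior variance = 1/(0.161078+0.0460498) = 4.82793, so SD = 2.197.

Posterior mean ≈ 47.159; posterior SD ≈ 2.197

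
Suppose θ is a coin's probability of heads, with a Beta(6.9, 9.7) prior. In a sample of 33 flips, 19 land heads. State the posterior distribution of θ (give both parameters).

The binomial likelihood is conjugate to the Beta prior: with 19 successes and 14 failures, the posterior is Beta(6.9+19, 9.7+14) = Beta(25.9, 23.7).

Posterior: Beta(25.9, 23.7)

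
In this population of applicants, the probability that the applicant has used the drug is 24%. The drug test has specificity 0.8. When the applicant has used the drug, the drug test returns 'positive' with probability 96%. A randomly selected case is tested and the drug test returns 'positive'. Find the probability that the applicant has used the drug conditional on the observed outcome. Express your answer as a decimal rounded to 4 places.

P(H | E) ≈ 0.6025

Let H be the event that the applicant has used the drug. P(H) = 0.24, so P(¬H) = 0.76. With E the 'positive' result, P(E|H) = 0.96 and P(E|¬H) = 0.2.
P(E) = 0.96·0.24 + 0.2·0.76 = 0.23040 + 0.15200 = 0.38240.
By Bayes' theorem, P(H|E) = 0.23040 / 0.38240 = 0.6025.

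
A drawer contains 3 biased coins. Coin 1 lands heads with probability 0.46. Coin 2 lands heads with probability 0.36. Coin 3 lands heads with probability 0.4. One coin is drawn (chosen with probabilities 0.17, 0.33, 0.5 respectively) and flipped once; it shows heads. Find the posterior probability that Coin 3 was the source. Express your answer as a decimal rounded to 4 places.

P(heads|C1) = 0.46; P(heads|C2) = 0.36; P(heads|C3) = 0.4.
Prior × likelihood for each source: 0.17·0.46=0.07820, 0.33·0.36=0.1188, 0.5·0.4=0.2000. Summing gives P(heads) = 0.39700.
P(Coin 3 | heads) = 0.2000 / 0.39700 = 0.5038.

Posterior probability ≈ 0.5038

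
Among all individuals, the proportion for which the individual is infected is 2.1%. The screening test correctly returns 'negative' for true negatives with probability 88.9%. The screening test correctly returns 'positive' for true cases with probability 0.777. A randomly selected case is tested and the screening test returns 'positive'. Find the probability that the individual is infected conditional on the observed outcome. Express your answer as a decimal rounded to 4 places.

P(H | E) ≈ 0.1306

Let H be the event that the individual is infected. P(H) = 0.021, so P(¬H) = 0.979. With E the 'positive' result, P(E|H) = 0.777 and P(E|¬H) = 0.111.
P(E) = 0.777·0.021 + 0.111·0.979 = 0.016317 + 0.10867 = 0.12499.
By Bayes' theorem, P(H|E) = 0.016317 / 0.12499 = 0.1306.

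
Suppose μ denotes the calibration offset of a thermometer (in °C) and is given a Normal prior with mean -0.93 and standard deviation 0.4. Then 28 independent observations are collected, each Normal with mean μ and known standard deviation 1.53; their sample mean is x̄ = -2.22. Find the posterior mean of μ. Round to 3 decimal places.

With known σ, the Normal prior is conjugate. Weight on the data is w = (n/σ²)/(n/σ² + 1/τ₀²) = 11.9612/(11.9612+6.25000) = 0.65680.
Posterior mean = w·x̄ + (1−w)·μ₀ = 0.65680·-2.22 + 0.34320·-0.93 = -1.777.

Posterior mean ≈ -1.777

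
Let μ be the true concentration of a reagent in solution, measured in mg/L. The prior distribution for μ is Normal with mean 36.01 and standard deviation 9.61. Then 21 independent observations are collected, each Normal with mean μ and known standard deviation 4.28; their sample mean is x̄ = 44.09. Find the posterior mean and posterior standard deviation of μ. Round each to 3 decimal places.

Posterior mean ≈ 44.014; posterior SD ≈ 0.930

With known σ, the Normal prior is conjugate. Weight on the data is w = (n/σ²)/(n/σ² + 1/τ₀²) = 1.14639/(1.14639+0.0108281) = 0.99064.
Posterior mean = w·x̄ + (1−w)·μ₀ = 0.99064·44.09 + 0.0093570·36.01 = 44.014. Posterior variance = 1/(1.14639+0.0108281) = 0.864143, so SD = 0.930.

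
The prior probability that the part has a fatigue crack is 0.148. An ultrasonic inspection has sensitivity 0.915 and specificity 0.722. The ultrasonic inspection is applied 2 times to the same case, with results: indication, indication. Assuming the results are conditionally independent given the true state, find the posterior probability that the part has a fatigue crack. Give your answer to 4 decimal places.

Posterior P(H) ≈ 0.6530

With H the event that the part has a fatigue crack, the joint likelihood of the observed sequence is P(data|H) = 0.915·0.915 = 0.83723 and P(data|¬H) = 0.278·0.278 = 0.077284.
Bayes: P(H|data) = 0.148·0.83723 / (0.148·0.83723 + 0.852·0.077284) = 0.12391/0.18976 = 0.6530.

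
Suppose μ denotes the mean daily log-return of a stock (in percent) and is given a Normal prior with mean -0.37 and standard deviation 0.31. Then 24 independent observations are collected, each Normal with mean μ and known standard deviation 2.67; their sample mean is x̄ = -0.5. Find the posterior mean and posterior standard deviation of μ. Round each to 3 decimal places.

Posterior mean ≈ -0.402; posterior SD ≈ 0.269

Prior precision 1/τ₀² = 1/0.31² = 10.4058; data precision n/σ² = 24/2.67² = 3.36658.
Posterior precision = 10.4058 + 3.36658 = 13.7724, giving posterior SD = 1/√13.7724 = 0.269.
Posterior mean = (10.4058·-0.37 + 3.36658·-0.5) / 13.7724 = -0.402.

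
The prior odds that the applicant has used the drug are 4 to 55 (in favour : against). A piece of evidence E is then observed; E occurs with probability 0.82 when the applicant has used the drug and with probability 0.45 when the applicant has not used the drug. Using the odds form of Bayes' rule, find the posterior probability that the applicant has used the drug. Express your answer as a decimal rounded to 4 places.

Prior odds = 4/55 = 0.072727.
Likelihood ratio for E = 0.82/0.45 = 1.8222.
Posterior odds = prior odds × LR = 0.13253.
Posterior probability = odds/(1+odds) = 0.13253/1.1325 = 0.1170.

Posterior probability ≈ 0.1170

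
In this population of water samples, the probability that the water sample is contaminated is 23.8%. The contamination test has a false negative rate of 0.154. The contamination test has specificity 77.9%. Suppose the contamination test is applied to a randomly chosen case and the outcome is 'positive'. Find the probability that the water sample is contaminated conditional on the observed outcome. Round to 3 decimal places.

P(H | E) ≈ 0.545

Let H be the event that the water sample is contaminated. P(H) = 0.238, so P(¬H) = 0.762. With E the 'positive' result, P(E|H) = 0.846 and P(E|¬H) = 0.221.
P(E) = 0.846·0.238 + 0.221·0.762 = 0.20135 + 0.16840 = 0.36975.
By Bayes' theorem, P(H|E) = 0.20135 / 0.36975 = 0.545.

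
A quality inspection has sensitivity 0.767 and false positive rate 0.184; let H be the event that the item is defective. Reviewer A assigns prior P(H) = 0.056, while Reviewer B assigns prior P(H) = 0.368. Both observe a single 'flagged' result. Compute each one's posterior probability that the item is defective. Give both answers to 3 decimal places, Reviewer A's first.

Reviewer A: 0.198; Reviewer B: 0.708

P('+'|H) = 0.767, P('+'|¬H) = 0.184.
Reviewer A: numerator 0.767·0.056 = 0.042952; evidence = 0.042952+0.184·0.944 = 0.21665; posterior = 0.198.
Reviewer B: numerator 0.767·0.368 = 0.28226; evidence = 0.28226+0.184·0.632 = 0.39854; posterior = 0.708.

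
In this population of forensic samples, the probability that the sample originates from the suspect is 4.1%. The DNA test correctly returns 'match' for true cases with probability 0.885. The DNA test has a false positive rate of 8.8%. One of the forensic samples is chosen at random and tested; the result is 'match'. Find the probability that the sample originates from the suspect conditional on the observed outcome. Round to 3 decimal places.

P(H | E) ≈ 0.301

Write H for 'the sample originates from the suspect'. Prior odds H:¬H = 0.041/0.959 = 0.042753. For the 'match' outcome, the likelihood ratio is 0.885/0.088 = 10.057.
Posterior odds = 0.042753 × 10.057 = 0.42996, so P(H|E) = 0.42996/(1+0.42996) = 0.301.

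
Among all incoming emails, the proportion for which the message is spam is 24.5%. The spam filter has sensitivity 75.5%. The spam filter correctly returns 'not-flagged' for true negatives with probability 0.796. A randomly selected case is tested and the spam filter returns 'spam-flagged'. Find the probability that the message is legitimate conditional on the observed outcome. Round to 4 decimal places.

Let H be the event that the message is spam. P(H) = 0.245, so P(¬H) = 0.755. With E the 'spam-flagged' result, P(E|H) = 0.755 and P(E|¬H) = 0.204.
P(E) = 0.755·0.245 + 0.204·0.755 = 0.18498 + 0.15402 = 0.33899.
By Bayes' theorem, P(H|E) = 0.18498 / 0.33899 = 0.5457. Hence P(¬H|E) = 1 − 0.5457 = 0.4543.

P(¬H | E) ≈ 0.4543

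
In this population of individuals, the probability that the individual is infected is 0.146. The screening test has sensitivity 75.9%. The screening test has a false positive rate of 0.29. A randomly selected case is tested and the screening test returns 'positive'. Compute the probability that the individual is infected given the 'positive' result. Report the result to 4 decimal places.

P(H | E) ≈ 0.3091

Write H for 'the individual is infected'. Prior odds H:¬H = 0.146/0.854 = 0.17096. For the 'positive' outcome, the likelihood ratio is 0.759/0.29 = 2.6172.
Posterior odds = 0.17096 × 2.6172 = 0.44744, so P(H|E) = 0.44744/(1+0.44744) = 0.3091.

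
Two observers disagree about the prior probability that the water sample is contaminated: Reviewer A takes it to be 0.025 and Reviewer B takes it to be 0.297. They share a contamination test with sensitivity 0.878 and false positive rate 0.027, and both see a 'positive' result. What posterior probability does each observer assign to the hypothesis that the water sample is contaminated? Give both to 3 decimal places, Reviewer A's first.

Reviewer A: 0.455; Reviewer B: 0.932

The likelihood ratio for a 'positive' result is 0.878/0.027 = 32.519.
Reviewer A: prior odds 0.025/0.975 = 0.025641; posterior odds 0.83381; posterior probability 0.455.
Reviewer B: prior odds 0.297/0.703 = 0.42248; posterior odds 13.738; posterior probability 0.932.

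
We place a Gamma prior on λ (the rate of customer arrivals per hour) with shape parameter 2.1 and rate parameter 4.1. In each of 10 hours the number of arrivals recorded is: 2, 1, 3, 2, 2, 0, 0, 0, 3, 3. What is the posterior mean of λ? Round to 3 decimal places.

Posterior mean ≈ 1.284

Total count ∑xᵢ = 16 over n = 10 hours.
Gamma is conjugate to the Poisson likelihood: posterior is Gamma(shape = 2.1+16 = 18.1, rate = 4.1+10 = 14.1).
E[λ | data] = 18.1/14.1 = 1.284.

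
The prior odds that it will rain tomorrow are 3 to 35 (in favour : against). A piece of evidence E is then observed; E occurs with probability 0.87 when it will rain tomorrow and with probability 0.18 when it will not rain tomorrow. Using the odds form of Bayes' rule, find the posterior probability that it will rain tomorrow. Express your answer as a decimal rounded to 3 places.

Prior odds = 3/35 = 0.085714.
Likelihood ratio for E = 0.87/0.18 = 4.8333.
Posterior odds = prior odds × LR = 0.41429.
Posterior probability = odds/(1+odds) = 0.41429/1.4143 = 0.293.

Posterior probability ≈ 0.293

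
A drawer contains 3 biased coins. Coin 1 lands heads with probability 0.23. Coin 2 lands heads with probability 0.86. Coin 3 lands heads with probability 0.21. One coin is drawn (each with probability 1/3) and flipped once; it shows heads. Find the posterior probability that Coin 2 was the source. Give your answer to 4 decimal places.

Posterior probability ≈ 0.6615

Tabulate prior·likelihood by source: [1] prior 0.333333, lik 0.23, product 0.07667; [2] prior 0.333333, lik 0.86, product 0.2867; [3] prior 0.333333, lik 0.21, product 0.07000.
Normalizing constant = 0.43333; the posterior for Coin 2 is its product over the sum, 0.2867/0.43333 = 0.6615.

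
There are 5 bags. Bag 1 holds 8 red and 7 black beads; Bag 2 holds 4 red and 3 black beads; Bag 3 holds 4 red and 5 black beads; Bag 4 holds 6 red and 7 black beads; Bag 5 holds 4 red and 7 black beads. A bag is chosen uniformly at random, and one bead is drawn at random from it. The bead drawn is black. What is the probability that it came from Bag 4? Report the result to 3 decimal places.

Tabulate prior·likelihood by source: [1] prior 0.2, lik 0.4667, product 0.09333; [2] prior 0.2, lik 0.4286, product 0.08571; [3] prior 0.2, lik 0.5556, product 0.1111; [4] prior 0.2, lik 0.5385, product 0.1077; [5] prior 0.2, lik 0.6364, product 0.1273.
Normalizing constant = 0.52512; the posterior for Bag 4 is its product over the sum, 0.1077/0.52512 = 0.205.

Posterior probability ≈ 0.205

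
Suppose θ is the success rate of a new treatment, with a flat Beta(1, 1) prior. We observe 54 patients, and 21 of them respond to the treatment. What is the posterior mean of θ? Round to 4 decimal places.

Posterior mean ≈ 0.3929

Observing 21 successes and 33 failures updates Beta(1, 1) by adding the success and failure counts to the two shape parameters: α = 1+21 = 22, β = 1+33 = 34.
Posterior mean = α/(α+β) = 22/56 = 0.3929.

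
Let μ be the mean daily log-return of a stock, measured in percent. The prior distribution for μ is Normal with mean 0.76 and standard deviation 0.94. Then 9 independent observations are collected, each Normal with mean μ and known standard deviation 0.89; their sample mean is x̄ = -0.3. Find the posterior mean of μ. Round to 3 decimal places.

With known σ, the Normal prior is conjugate. Weight on the data is w = (n/σ²)/(n/σ² + 1/τ₀²) = 11.3622/(11.3622+1.13173) = 0.90942.
Posterior mean = w·x̄ + (1−w)·μ₀ = 0.90942·-0.3 + 0.090583·0.76 = -0.204.

Posterior mean ≈ -0.204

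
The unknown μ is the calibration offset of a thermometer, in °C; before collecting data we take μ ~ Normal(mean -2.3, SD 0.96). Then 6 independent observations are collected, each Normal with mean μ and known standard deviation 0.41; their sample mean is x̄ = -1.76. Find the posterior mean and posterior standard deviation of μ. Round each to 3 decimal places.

Posterior mean ≈ -1.776; posterior SD ≈ 0.165

With known σ, the Normal prior is conjugate. Weight on the data is w = (n/σ²)/(n/σ² + 1/τ₀²) = 35.6930/(35.6930+1.08507) = 0.97050.
Posterior mean = w·x̄ + (1−w)·μ₀ = 0.97050·-1.76 + 0.029503·-2.3 = -1.776. Posterior variance = 1/(35.6930+1.08507) = 0.0271901, so SD = 0.165.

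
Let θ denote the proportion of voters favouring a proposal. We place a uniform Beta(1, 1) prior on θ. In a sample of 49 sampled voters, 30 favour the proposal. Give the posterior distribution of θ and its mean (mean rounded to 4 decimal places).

The binomial likelihood is conjugate to the Beta prior: with 30 successes and 19 failures, the posterior is Beta(1+30, 1+19) = Beta(31, 20).
E[θ | data] = 31/(31+20) = 0.6078.

Posterior: Beta(31, 20); mean ≈ 0.6078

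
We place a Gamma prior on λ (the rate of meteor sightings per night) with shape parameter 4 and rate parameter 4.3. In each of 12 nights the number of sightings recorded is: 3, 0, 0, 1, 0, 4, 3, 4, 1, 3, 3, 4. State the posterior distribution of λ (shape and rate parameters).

Total count ∑xᵢ = 26 over n = 12 nights.
Gamma is conjugate to the Poisson likelihood: posterior is Gamma(shape = 4+26 = 30, rate = 4.3+12 = 16.3).

Posterior: Gamma(shape=30, rate=16.3)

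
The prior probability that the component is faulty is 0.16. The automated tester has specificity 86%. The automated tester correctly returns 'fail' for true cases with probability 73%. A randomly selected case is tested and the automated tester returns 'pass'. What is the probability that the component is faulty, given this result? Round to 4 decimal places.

P(H | E) ≈ 0.0564

Write H for 'the component is faulty'. Prior odds H:¬H = 0.16/0.84 = 0.19048. For the 'pass' outcome, the likelihood ratio is 0.27/0.86 = 0.31395.
Posterior odds = 0.19048 × 0.31395 = 0.059801, so P(H|E) = 0.059801/(1+0.059801) = 0.0564.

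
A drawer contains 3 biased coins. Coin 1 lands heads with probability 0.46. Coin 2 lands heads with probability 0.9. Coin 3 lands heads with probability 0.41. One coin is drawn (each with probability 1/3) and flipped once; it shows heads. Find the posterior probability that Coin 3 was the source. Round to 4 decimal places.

Posterior probability ≈ 0.2316

P(heads|C1) = 0.46; P(heads|C2) = 0.9; P(heads|C3) = 0.41.
Prior × likelihood for each source: 0.333333·0.46=0.1533, 0.333333·0.9=0.3000, 0.333333·0.41=0.1367. Summing gives P(heads) = 0.59000.
P(Coin 3 | heads) = 0.1367 / 0.59000 = 0.2316.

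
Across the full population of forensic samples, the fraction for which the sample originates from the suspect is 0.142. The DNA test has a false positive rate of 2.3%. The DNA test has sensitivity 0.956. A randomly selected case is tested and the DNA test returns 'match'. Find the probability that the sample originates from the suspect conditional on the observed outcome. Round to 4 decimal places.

Write H for 'the sample originates from the suspect'. Prior odds H:¬H = 0.142/0.858 = 0.16550. For the 'match' outcome, the likelihood ratio is 0.956/0.023 = 41.565.
Posterior odds = 0.16550 × 41.565 = 6.8791, so P(H|E) = 6.8791/(1+6.8791) = 0.8731.

P(H | E) ≈ 0.8731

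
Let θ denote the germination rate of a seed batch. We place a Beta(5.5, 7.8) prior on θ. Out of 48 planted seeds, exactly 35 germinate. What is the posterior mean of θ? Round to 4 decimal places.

Posterior mean ≈ 0.6607

Observing 35 successes and 13 failures updates Beta(5.5, 7.8) by adding the success and failure counts to the two shape parameters: α = 5.5+35 = 40.5, β = 7.8+13 = 20.8.
E[θ | data] = 40.5/(40.5+20.8) = 0.6607.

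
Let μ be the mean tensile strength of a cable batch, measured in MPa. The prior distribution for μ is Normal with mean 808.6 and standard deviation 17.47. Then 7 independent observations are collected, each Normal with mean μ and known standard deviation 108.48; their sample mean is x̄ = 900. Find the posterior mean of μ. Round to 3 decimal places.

Prior precision 1/τ₀² = 1/17.47² = 0.00327653; data precision n/σ² = 7/108.48² = 0.00059484.
Posterior precision = 0.00327653 + 0.00059484 = 0.00387137.
Posterior mean = (0.00327653·808.6 + 0.00059484·900) / 0.00387137 = 822.644.

Posterior mean ≈ 822.644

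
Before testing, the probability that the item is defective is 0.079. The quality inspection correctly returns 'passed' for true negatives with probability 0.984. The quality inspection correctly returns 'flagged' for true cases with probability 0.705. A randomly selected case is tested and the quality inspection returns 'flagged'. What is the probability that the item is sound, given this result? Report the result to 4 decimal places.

Let H be the event that the item is defective. P(H) = 0.079, so P(¬H) = 0.921. With E the 'flagged' result, P(E|H) = 0.705 and P(E|¬H) = 0.016.
P(E) = 0.705·0.079 + 0.016·0.921 = 0.055695 + 0.014736 = 0.070431.
By Bayes' theorem, P(H|E) = 0.055695 / 0.070431 = 0.7908. Hence P(¬H|E) = 1 − 0.7908 = 0.2092.

P(¬H | E) ≈ 0.2092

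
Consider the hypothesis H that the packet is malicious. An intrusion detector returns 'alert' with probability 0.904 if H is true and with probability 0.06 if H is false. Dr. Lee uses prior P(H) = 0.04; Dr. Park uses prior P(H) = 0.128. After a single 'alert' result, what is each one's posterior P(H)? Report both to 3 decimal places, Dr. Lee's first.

Dr. Lee: 0.386; Dr. Park: 0.689

The likelihood ratio for an 'alert' result is 0.904/0.06 = 15.067.
Dr. Lee: prior odds 0.04/0.96 = 0.041667; posterior odds 0.62778; posterior probability 0.386.
Dr. Park: prior odds 0.128/0.872 = 0.14679; posterior odds 2.2116; posterior probability 0.689.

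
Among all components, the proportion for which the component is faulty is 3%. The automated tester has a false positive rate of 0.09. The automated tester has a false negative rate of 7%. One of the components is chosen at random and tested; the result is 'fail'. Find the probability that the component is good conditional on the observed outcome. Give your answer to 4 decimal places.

P(¬H | E) ≈ 0.7578

Write H for 'the component is faulty'. Prior odds H:¬H = 0.03/0.97 = 0.030928. For the 'fail' outcome, the likelihood ratio is 0.93/0.09 = 10.333.
Posterior odds = 0.030928 × 10.333 = 0.31959, so P(H|E) = 0.31959/(1+0.31959) = 0.2422. Then P(¬H|E) = 1 − 0.2422 = 0.7578.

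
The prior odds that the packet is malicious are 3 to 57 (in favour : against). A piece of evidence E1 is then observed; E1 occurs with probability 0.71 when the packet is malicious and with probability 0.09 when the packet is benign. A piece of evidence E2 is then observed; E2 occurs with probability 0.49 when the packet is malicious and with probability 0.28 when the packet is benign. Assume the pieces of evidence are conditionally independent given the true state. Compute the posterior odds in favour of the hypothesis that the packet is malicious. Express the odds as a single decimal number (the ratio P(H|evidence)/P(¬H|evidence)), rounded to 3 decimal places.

Posterior odds ≈ 0.727

Prior odds = 3/57 = 0.052632.
Likelihood ratio for E1 = 0.71/0.09 = 7.8889.
Likelihood ratio for E2 = 0.49/0.28 = 1.7500.
Posterior odds = prior odds × LR₁ × LR₂ = 0.72661.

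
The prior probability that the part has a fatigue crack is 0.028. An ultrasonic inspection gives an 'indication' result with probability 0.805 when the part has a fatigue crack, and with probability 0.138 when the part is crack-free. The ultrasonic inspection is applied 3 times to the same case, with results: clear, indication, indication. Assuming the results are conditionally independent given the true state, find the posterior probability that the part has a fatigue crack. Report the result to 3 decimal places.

Posterior P(H) ≈ 0.181

Let H be the event that the part has a fatigue crack; start with P(H) = 0.028. P('indication'|H) = 0.805, P('indication'|¬H) = 0.138.
Update on result 1 ('clear'): P(H) ← 0.195·0.0280 / (0.195·0.0280 + 0.862·0.9720) = 0.0054600/0.84332 = 0.0065.
Update on result 2 ('indication'): P(H) ← 0.805·0.0065 / (0.805·0.0065 + 0.138·0.9935) = 0.0052119/0.14232 = 0.0366.
Update on result 3 ('indication'): P(H) ← 0.805·0.0366 / (0.805·0.0366 + 0.138·0.9634) = 0.029480/0.16243 = 0.1815.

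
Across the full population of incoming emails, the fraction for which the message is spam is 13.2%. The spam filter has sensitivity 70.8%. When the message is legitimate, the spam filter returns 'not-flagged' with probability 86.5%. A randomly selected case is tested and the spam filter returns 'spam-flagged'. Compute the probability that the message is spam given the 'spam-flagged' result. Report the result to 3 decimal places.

P(H | E) ≈ 0.444

Let H be the event that the message is spam. P(H) = 0.132, so P(¬H) = 0.868. With E the 'spam-flagged' result, P(E|H) = 0.708 and P(E|¬H) = 0.135.
P(E) = 0.708·0.132 + 0.135·0.868 = 0.093456 + 0.11718 = 0.21064.
By Bayes' theorem, P(H|E) = 0.093456 / 0.21064 = 0.444.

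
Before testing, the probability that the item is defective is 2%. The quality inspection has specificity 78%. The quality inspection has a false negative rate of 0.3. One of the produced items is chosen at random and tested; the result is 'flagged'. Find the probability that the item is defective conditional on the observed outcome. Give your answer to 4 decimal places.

Write H for 'the item is defective'. Prior odds H:¬H = 0.02/0.98 = 0.020408. For the 'flagged' outcome, the likelihood ratio is 0.7/0.22 = 3.1818.
Posterior odds = 0.020408 × 3.1818 = 0.064935, so P(H|E) = 0.064935/(1+0.064935) = 0.0610.

P(H | E) ≈ 0.0610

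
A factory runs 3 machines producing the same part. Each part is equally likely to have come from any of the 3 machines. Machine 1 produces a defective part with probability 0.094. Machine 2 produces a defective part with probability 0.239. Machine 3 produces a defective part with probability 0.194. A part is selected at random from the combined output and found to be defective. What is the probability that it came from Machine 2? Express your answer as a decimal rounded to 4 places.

Posterior probability ≈ 0.4535

P(defective|M1) = 0.094; P(defective|M2) = 0.239; P(defective|M3) = 0.194.
Prior × likelihood for each source: 0.333333·0.094=0.03133, 0.333333·0.239=0.07967, 0.333333·0.194=0.06467. Summing gives P(defective) = 0.17567.
P(Machine 2 | defective) = 0.07967 / 0.17567 = 0.4535.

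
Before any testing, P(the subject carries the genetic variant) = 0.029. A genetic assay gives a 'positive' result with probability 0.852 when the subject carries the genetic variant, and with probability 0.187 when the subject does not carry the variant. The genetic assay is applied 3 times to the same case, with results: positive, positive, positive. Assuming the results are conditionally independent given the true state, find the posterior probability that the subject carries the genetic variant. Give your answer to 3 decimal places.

Posterior P(H) ≈ 0.739

With H the event that the subject carries the genetic variant, the joint likelihood of the observed sequence is P(data|H) = 0.852·0.852·0.852 = 0.61847 and P(data|¬H) = 0.187·0.187·0.187 = 0.0065392.
Bayes: P(H|data) = 0.029·0.61847 / (0.029·0.61847 + 0.971·0.0065392) = 0.017936/0.024285 = 0.7385.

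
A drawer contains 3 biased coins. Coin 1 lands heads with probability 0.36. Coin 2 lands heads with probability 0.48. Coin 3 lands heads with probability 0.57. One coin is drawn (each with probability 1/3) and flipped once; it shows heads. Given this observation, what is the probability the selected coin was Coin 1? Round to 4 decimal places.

Tabulate prior·likelihood by source: [1] prior 0.333333, lik 0.36, product 0.1200; [2] prior 0.333333, lik 0.48, product 0.1600; [3] prior 0.333333, lik 0.57, product 0.1900.
Normalizing constant = 0.47000; the posterior for Coin 1 is its product over the sum, 0.1200/0.47000 = 0.2553.

Posterior probability ≈ 0.2553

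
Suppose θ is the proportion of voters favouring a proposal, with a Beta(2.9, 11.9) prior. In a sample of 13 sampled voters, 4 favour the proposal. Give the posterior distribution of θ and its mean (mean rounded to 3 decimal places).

Posterior: Beta(6.9, 20.9); mean ≈ 0.248

Observing 4 successes and 9 failures updates Beta(2.9, 11.9) by adding the success and failure counts to the two shape parameters: α = 2.9+4 = 6.9, β = 11.9+9 = 20.9.
Posterior mean = α/(α+β) = 6.9/27.8 = 0.248.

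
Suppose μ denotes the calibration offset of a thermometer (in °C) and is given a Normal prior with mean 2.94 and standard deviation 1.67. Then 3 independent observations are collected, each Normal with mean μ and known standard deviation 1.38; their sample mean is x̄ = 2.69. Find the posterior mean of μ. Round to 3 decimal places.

Prior precision 1/τ₀² = 1/1.67² = 0.358564; data precision n/σ² = 3/1.38² = 1.57530.
Posterior precision = 0.358564 + 1.57530 = 1.93386.
Posterior mean = (0.358564·2.94 + 1.57530·2.69) / 1.93386 = 2.736.

Posterior mean ≈ 2.736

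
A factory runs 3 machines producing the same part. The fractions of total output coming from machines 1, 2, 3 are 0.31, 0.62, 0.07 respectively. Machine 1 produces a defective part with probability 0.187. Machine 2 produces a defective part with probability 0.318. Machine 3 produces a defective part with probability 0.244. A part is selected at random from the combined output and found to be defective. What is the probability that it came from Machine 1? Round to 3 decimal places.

Posterior probability ≈ 0.213

P(defective|M1) = 0.187; P(defective|M2) = 0.318; P(defective|M3) = 0.244.
Prior × likelihood for each source: 0.31·0.187=0.05797, 0.62·0.318=0.1972, 0.07·0.244=0.01708. Summing gives P(defective) = 0.27221.
P(Machine 1 | defective) = 0.05797 / 0.27221 = 0.213.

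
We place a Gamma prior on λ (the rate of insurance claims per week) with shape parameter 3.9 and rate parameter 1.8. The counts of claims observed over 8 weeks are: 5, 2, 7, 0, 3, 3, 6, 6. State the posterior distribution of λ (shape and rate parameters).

Total count ∑xᵢ = 32 over n = 8 weeks.
Gamma is conjugate to the Poisson likelihood: posterior is Gamma(shape = 3.9+32 = 35.9, rate = 1.8+8 = 9.8).

Posterior: Gamma(shape=35.9, rate=9.8)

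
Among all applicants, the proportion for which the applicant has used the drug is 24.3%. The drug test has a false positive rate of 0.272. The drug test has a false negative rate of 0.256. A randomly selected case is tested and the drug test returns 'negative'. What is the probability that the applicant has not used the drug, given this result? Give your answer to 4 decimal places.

P(¬H | E) ≈ 0.8986

Write H for 'the applicant has used the drug'. Prior odds H:¬H = 0.243/0.757 = 0.32100. For the 'negative' outcome, the likelihood ratio is 0.256/0.728 = 0.35165.
Posterior odds = 0.32100 × 0.35165 = 0.11288, so P(H|E) = 0.11288/(1+0.11288) = 0.1014. Then P(¬H|E) = 1 − 0.1014 = 0.8986.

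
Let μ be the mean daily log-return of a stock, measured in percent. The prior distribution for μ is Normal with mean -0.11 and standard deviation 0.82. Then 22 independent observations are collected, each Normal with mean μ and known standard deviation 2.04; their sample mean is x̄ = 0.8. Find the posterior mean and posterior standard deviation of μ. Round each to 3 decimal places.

Posterior mean ≈ 0.600; posterior SD ≈ 0.384

Prior precision 1/τ₀² = 1/0.82² = 1.48721; data precision n/σ² = 22/2.04² = 5.28643.
Posterior precision = 1.48721 + 5.28643 = 6.77364, giving posterior SD = 1/√6.77364 = 0.384.
Posterior mean = (1.48721·-0.11 + 5.28643·0.8) / 6.77364 = 0.600.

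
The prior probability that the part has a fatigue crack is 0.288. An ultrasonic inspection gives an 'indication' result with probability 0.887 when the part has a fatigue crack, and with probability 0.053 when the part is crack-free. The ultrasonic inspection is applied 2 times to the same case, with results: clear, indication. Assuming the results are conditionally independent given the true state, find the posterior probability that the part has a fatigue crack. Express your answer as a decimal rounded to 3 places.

With H the event that the part has a fatigue crack, the joint likelihood of the observed sequence is P(data|H) = 0.113·0.887 = 0.10023 and P(data|¬H) = 0.947·0.053 = 0.050191.
Bayes: P(H|data) = 0.288·0.10023 / (0.288·0.10023 + 0.712·0.050191) = 0.028867/0.064603 = 0.4468.

Posterior P(H) ≈ 0.447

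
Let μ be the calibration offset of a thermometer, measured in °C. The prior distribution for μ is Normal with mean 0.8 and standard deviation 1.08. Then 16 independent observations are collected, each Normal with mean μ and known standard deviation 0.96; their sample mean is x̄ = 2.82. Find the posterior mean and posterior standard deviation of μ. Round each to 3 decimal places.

Posterior mean ≈ 2.725; posterior SD ≈ 0.234

With known σ, the Normal prior is conjugate. Weight on the data is w = (n/σ²)/(n/σ² + 1/τ₀²) = 17.3611/(17.3611+0.857339) = 0.95294.
Posterior mean = w·x̄ + (1−w)·μ₀ = 0.95294·2.82 + 0.047059·0.8 = 2.725. Posterior variance = 1/(17.3611+0.857339) = 0.0548894, so SD = 0.234.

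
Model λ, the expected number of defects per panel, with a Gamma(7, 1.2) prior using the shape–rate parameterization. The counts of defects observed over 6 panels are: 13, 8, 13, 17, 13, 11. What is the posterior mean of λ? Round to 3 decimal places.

Total count ∑xᵢ = 75 over n = 6 panels.
Gamma is conjugate to the Poisson likelihood: posterior is Gamma(shape = 7+75 = 82, rate = 1.2+6 = 7.2).
Posterior mean = shape/rate = 82/7.2 = 11.389.

Posterior mean ≈ 11.389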